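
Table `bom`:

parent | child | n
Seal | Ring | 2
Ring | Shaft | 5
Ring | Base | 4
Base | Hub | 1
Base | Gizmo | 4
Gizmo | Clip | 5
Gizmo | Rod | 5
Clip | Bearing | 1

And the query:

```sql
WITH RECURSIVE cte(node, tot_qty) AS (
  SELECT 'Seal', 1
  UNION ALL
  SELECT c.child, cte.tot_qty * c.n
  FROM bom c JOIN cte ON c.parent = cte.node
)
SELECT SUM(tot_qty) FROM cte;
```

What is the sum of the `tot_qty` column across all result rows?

Base: (Seal, tot_qty=1).
Iteration 1: components of {Seal} -> Ring = 1*2 = 2.
Iteration 2: components of {Ring} -> Base = 2*4 = 8, Shaft = 2*5 = 10.
Iteration 3: components of {Base,Shaft} -> Gizmo = 8*4 = 32, Hub = 8*1 = 8.
Iteration 4: components of {Gizmo,Hub} -> Clip = 32*5 = 160, Rod = 32*5 = 160.
Iteration 5: components of {Clip,Rod} -> Bearing = 160*1 = 160.
Iteration 6: no further components; recursion stops.
SUM(tot_qty) = 1 + 2 + 10 + 8 + 8 + 32 + 160 + 160 + 160 = 541.

541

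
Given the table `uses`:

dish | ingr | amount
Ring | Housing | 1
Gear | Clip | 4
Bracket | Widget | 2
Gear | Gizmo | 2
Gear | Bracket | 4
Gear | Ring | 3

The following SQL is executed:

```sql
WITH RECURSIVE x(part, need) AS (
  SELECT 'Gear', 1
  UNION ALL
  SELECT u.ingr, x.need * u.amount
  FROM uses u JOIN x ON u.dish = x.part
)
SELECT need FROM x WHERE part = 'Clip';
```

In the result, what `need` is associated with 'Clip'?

Base: (Gear, need=1).
Iteration 1: components of {Gear} -> Bracket = 1*4 = 4, Clip = 1*4 = 4, Gizmo = 1*2 = 2, Ring = 1*3 = 3.
Iteration 2: components of {Bracket,Clip,Gizmo,Ring} -> Housing = 3*1 = 3, Widget = 4*2 = 8.
Iteration 3: no further components; recursion stops.

4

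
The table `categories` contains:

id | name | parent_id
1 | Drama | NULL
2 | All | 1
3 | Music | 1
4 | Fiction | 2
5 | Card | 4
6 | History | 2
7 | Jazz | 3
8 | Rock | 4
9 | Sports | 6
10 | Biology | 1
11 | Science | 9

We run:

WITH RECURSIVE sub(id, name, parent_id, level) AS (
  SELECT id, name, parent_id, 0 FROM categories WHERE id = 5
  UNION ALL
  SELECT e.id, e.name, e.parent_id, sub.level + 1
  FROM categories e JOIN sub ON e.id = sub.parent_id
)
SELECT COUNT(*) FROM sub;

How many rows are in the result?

4

Base: id=5 (Card), parent_id=4, level 0.
Iteration 1: join on id=4 -> Fiction (id 4, parent_id=2, level 1).
Iteration 2: join on id=2 -> All (id 2, parent_id=1, level 2).
Iteration 3: join on id=1 -> Drama (id 1, parent_id=NULL, level 3).
Iteration 4: parent_id is NULL; no match; recursion stops.
Total rows emitted: 4.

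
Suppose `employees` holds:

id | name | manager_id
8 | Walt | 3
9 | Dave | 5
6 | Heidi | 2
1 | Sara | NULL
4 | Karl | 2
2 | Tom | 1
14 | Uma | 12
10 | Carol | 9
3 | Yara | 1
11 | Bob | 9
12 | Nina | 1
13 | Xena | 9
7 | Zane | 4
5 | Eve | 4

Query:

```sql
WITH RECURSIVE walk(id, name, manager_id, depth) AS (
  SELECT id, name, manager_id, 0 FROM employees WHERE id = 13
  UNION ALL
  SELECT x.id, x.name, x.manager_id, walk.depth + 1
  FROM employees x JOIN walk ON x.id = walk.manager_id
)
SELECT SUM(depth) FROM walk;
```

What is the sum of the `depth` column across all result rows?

15

Base: id=13 (Xena), manager_id=9, depth 0.
Iteration 1: join on id=9 -> Dave (id 9, manager_id=5, depth 1).
Iteration 2: join on id=5 -> Eve (id 5, manager_id=4, depth 2).
Iteration 3: join on id=4 -> Karl (id 4, manager_id=2, depth 3).
Iteration 4: join on id=2 -> Tom (id 2, manager_id=1, depth 4).
Iteration 5: join on id=1 -> Sara (id 1, manager_id=NULL, depth 5).
Iteration 6: manager_id is NULL; no match; recursion stops.
SUM(depth) = 0 + 1 + 2 + 3 + 4 + 5 = 15.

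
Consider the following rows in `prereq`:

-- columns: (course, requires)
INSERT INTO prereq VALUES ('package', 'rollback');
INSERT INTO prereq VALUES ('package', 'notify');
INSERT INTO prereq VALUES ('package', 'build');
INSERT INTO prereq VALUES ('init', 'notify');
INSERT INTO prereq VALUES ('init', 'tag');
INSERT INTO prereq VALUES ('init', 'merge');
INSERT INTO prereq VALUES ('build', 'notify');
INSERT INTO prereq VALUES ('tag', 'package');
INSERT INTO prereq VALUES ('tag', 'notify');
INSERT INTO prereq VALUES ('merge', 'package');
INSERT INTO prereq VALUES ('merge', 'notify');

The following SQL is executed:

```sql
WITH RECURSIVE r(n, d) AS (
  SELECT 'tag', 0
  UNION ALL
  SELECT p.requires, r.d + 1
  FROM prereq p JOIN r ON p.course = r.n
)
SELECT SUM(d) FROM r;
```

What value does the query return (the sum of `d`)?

Base: (tag, d=0).
Iteration 1: edges from {tag} -> (notify, d=1), (package, d=1).
Iteration 2: edges from {notify,package} -> (build, d=2), (notify, d=2), (rollback, d=2).
Iteration 3: edges from {build,notify,rollback} -> (notify, d=3).
Iteration 4: no outgoing edges from {notify}; recursion stops.
SUM(d) = 0 + 1 + 1 + 2 + 2 + 2 + 3 = 11.

11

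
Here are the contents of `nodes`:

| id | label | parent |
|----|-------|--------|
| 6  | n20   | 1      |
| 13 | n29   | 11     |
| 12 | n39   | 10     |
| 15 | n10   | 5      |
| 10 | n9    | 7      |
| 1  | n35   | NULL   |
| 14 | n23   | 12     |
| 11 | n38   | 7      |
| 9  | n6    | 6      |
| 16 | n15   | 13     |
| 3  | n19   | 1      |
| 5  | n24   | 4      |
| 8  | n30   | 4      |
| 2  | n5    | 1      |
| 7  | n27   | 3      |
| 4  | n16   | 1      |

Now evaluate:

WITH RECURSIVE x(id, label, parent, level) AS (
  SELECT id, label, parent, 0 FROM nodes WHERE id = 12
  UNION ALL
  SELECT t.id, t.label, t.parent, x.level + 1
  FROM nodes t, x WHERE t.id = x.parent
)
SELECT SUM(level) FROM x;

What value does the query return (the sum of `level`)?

Base: id=12 (n39), parent=10, level 0.
Iteration 1: join on id=10 -> n9 (id 10, parent=7, level 1).
Iteration 2: join on id=7 -> n27 (id 7, parent=3, level 2).
Iteration 3: join on id=3 -> n19 (id 3, parent=1, level 3).
Iteration 4: join on id=1 -> n35 (id 1, parent=NULL, level 4).
Iteration 5: parent is NULL; no match; recursion stops.
SUM(level) = 0 + 1 + 2 + 3 + 4 = 10.

10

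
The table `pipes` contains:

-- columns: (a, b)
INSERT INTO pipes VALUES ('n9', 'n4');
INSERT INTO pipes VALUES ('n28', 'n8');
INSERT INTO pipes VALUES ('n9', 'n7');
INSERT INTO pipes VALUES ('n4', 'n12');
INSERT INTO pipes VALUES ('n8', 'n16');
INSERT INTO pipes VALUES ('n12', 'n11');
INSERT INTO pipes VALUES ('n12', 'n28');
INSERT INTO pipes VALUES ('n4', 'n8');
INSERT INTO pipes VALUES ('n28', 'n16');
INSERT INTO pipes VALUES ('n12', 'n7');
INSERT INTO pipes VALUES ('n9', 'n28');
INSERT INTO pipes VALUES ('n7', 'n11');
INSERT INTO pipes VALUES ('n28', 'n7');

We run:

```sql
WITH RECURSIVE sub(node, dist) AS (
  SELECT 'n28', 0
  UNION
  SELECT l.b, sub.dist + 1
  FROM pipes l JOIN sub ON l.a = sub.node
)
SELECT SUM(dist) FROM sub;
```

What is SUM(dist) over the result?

Base: (n28, dist=0).
Iteration 1: edges from {n28} -> (n16, dist=1), (n7, dist=1), (n8, dist=1).
Iteration 2: edges from {n16,n7,n8} -> (n11, dist=2), (n16, dist=2).
Iteration 3: no outgoing edges from {n11,n16}; recursion stops.
SUM(dist) = 0 + 1 + 1 + 1 + 2 + 2 = 7.

7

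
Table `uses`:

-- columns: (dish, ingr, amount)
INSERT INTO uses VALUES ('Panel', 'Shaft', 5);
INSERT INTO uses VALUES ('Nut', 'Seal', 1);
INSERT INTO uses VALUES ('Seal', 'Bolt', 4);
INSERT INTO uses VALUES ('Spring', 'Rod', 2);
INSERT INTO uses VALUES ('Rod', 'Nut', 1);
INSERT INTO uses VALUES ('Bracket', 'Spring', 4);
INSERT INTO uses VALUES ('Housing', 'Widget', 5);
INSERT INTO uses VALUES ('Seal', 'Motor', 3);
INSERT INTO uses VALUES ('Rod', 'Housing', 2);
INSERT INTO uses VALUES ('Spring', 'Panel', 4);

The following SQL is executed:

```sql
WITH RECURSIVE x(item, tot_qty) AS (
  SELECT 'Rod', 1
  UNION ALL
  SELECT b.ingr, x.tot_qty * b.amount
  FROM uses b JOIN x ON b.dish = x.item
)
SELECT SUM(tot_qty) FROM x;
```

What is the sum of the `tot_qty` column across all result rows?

Base: (Rod, tot_qty=1).
Iteration 1: components of {Rod} -> Housing = 1*2 = 2, Nut = 1*1 = 1.
Iteration 2: components of {Housing,Nut} -> Seal = 1*1 = 1, Widget = 2*5 = 10.
Iteration 3: components of {Seal,Widget} -> Bolt = 1*4 = 4, Motor = 1*3 = 3.
Iteration 4: no further components; recursion stops.
SUM(tot_qty) = 1 + 1 + 2 + 1 + 10 + 4 + 3 = 22.

22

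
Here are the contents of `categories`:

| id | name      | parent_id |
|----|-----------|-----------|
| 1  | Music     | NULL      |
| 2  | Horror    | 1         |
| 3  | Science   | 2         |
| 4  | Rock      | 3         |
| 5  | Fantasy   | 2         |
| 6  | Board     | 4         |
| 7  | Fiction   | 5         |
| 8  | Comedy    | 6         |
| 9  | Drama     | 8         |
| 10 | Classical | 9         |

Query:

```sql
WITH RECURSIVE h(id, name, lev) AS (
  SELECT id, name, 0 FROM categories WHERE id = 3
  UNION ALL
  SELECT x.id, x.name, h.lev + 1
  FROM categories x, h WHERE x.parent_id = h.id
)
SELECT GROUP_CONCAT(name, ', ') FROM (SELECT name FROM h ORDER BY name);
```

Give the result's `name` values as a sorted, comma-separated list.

Board, Classical, Comedy, Drama, Rock, Science

Base: id=3 (Science) at lev 0.
Iteration 1: rows with parent_id in {3} -> Rock (id 4, lev 1).
Iteration 2: rows with parent_id in {4} -> Board (id 6, lev 2).
Iteration 3: rows with parent_id in {6} -> Comedy (id 8, lev 3).
Iteration 4: rows with parent_id in {8} -> Drama (id 9, lev 4).
Iteration 5: rows with parent_id in {9} -> Classical (id 10, lev 5).
Iteration 6: no rows with parent_id in {10}; recursion stops.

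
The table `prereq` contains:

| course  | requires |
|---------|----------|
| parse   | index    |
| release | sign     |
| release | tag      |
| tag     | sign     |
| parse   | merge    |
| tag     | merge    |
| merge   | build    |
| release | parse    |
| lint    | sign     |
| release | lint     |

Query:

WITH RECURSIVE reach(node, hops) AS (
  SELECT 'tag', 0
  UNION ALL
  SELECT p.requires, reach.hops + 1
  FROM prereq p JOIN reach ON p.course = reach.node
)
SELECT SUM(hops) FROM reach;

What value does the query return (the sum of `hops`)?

4

Base: (tag, hops=0).
Iteration 1: edges from {tag} -> (merge, hops=1), (sign, hops=1).
Iteration 2: edges from {merge,sign} -> (build, hops=2).
Iteration 3: no outgoing edges from {build}; recursion stops.
SUM(hops) = 0 + 1 + 1 + 2 = 4.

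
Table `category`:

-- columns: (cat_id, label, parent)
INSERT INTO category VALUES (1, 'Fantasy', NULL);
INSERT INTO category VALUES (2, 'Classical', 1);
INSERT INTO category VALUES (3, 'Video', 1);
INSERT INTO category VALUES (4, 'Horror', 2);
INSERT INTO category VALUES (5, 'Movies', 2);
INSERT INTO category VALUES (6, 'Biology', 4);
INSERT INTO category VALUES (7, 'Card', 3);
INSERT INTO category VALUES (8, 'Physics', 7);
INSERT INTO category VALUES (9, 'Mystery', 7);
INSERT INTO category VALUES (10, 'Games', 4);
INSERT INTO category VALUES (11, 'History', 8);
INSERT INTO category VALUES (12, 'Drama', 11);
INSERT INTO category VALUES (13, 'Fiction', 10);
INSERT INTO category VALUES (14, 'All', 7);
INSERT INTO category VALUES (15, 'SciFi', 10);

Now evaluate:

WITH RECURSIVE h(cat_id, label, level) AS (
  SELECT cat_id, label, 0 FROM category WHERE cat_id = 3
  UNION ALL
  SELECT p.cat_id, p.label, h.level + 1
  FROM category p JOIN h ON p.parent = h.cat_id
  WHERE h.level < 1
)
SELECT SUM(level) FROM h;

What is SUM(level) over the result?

1

Base: cat_id=3 (Video) at level 0.
Iteration 1: rows with parent in {3} -> Card (id 7, level 1).
Iteration 2: level < 1 fails for all current rows; recursion stops.
SUM(level) = 0 + 1 = 1.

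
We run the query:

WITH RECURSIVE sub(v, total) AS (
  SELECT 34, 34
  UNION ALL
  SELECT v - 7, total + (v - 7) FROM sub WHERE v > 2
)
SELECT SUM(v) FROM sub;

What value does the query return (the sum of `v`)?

99

Base: v=34, total=34.
Iteration 1: 34 > 2 holds -> v = 34 - 7 = 27, total = 34 + 27 = 61.
Iteration 2: 27 > 2 holds -> v = 27 - 7 = 20, total = 61 + 20 = 81.
Iteration 3: 20 > 2 holds -> v = 20 - 7 = 13, total = 81 + 13 = 94.
Iteration 4: 13 > 2 holds -> v = 13 - 7 = 6, total = 94 + 6 = 100.
Iteration 5: 6 > 2 holds -> v = 6 - 7 = -1, total = 100 + -1 = 99.
Iteration 6: -1 > 2 fails; recursion stops.
SUM(v) = 34 + 27 + 20 + 13 + 6 + -1 = 99.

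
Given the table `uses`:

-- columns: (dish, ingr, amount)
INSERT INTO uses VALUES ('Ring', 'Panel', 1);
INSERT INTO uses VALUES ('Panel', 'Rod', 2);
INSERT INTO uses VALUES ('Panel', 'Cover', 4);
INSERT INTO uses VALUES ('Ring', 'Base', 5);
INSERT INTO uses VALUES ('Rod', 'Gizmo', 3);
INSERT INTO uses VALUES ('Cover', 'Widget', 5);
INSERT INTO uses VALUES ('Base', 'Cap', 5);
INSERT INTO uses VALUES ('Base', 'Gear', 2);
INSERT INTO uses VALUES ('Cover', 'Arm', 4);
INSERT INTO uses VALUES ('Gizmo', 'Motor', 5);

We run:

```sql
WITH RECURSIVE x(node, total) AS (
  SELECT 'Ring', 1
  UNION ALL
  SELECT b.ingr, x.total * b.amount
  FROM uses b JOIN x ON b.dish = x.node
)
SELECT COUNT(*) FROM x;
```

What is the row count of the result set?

Base: (Ring, total=1).
Iteration 1: components of {Ring} -> Base = 1*5 = 5, Panel = 1*1 = 1.
Iteration 2: components of {Base,Panel} -> Cap = 5*5 = 25, Cover = 1*4 = 4, Gear = 5*2 = 10, Rod = 1*2 = 2.
Iteration 3: components of {Cap,Cover,Gear,Rod} -> Arm = 4*4 = 16, Gizmo = 2*3 = 6, Widget = 4*5 = 20.
Iteration 4: components of {Arm,Gizmo,Widget} -> Motor = 6*5 = 30.
Iteration 5: no further components; recursion stops.
Total rows emitted: 11.

11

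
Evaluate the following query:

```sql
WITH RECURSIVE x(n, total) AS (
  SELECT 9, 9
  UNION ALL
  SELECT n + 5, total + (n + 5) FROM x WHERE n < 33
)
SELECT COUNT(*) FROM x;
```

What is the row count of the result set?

Base: n=9, total=9.
Iteration 1: 9 < 33 holds -> n = 9 + 5 = 14, total = 9 + 14 = 23.
Iteration 2: 14 < 33 holds -> n = 14 + 5 = 19, total = 23 + 19 = 42.
Iteration 3: 19 < 33 holds -> n = 19 + 5 = 24, total = 42 + 24 = 66.
Iteration 4: 24 < 33 holds -> n = 24 + 5 = 29, total = 66 + 29 = 95.
Iteration 5: 29 < 33 holds -> n = 29 + 5 = 34, total = 95 + 34 = 129.
Iteration 6: 34 < 33 fails; recursion stops.
Total rows emitted: 6.

6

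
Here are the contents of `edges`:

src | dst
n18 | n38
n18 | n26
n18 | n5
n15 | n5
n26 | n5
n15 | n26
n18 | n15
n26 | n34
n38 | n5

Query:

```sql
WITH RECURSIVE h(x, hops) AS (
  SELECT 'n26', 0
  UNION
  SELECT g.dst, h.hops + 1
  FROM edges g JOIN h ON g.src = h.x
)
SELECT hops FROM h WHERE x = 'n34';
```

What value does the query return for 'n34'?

Base: (n26, hops=0).
Iteration 1: edges from {n26} -> (n34, hops=1), (n5, hops=1).
Iteration 2: no outgoing edges from {n34,n5}; recursion stops.

1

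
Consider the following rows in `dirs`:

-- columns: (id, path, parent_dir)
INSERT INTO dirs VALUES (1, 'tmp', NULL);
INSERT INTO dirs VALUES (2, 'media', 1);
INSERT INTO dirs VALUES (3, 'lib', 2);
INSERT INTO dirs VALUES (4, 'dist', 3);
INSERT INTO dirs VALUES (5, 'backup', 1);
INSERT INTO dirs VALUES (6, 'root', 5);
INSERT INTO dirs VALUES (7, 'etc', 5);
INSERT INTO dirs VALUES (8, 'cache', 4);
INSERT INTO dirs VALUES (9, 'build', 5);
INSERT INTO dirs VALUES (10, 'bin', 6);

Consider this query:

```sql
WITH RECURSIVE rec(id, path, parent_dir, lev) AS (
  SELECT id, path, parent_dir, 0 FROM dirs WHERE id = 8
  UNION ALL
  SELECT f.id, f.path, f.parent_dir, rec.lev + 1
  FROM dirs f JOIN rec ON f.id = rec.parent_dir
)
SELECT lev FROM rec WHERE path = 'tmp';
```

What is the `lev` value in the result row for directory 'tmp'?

Base: id=8 (cache), parent_dir=4, lev 0.
Iteration 1: join on id=4 -> dist (id 4, parent_dir=3, lev 1).
Iteration 2: join on id=3 -> lib (id 3, parent_dir=2, lev 2).
Iteration 3: join on id=2 -> media (id 2, parent_dir=1, lev 3).
Iteration 4: join on id=1 -> tmp (id 1, parent_dir=NULL, lev 4).
Iteration 5: parent_dir is NULL; no match; recursion stops.

4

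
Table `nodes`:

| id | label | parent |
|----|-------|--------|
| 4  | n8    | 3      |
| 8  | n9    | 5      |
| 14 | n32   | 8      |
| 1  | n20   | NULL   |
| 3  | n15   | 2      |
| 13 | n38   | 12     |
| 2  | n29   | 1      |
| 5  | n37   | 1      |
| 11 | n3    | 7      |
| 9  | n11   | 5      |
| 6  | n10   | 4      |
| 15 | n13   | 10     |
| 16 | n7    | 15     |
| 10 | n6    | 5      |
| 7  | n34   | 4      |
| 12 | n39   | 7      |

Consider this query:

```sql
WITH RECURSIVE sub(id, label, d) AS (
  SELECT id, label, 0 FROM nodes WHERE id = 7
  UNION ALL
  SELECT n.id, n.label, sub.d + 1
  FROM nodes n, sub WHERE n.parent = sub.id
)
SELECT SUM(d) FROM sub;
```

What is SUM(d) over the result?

4

Base: id=7 (n34) at d 0.
Iteration 1: rows with parent in {7} -> n3 (id 11, d 1), n39 (id 12, d 1).
Iteration 2: rows with parent in {11,12} -> n38 (id 13, d 2).
Iteration 3: no rows with parent in {13}; recursion stops.
SUM(d) = 0 + 1 + 1 + 2 = 4.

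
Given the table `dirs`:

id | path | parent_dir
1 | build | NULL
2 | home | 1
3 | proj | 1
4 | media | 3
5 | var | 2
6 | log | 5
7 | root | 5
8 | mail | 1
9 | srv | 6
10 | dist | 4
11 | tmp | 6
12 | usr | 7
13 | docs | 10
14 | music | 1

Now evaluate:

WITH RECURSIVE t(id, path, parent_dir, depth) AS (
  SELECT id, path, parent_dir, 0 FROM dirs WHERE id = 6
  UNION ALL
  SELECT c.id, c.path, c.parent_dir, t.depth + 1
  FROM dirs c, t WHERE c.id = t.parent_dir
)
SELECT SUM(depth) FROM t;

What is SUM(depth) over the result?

6

Base: id=6 (log), parent_dir=5, depth 0.
Iteration 1: join on id=5 -> var (id 5, parent_dir=2, depth 1).
Iteration 2: join on id=2 -> home (id 2, parent_dir=1, depth 2).
Iteration 3: join on id=1 -> build (id 1, parent_dir=NULL, depth 3).
Iteration 4: parent_dir is NULL; no match; recursion stops.
SUM(depth) = 0 + 1 + 2 + 3 = 6.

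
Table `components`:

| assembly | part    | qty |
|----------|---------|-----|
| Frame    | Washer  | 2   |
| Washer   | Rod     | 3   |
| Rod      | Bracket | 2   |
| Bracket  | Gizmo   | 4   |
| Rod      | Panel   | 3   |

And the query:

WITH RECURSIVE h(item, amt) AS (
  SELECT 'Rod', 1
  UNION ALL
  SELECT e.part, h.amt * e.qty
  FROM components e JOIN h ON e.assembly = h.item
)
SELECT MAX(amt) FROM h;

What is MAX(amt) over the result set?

8

Base: (Rod, amt=1).
Iteration 1: components of {Rod} -> Bracket = 1*2 = 2, Panel = 1*3 = 3.
Iteration 2: components of {Bracket,Panel} -> Gizmo = 2*4 = 8.
Iteration 3: no further components; recursion stops.
amt values: 1, 2, 3, 8; the maximum is 8.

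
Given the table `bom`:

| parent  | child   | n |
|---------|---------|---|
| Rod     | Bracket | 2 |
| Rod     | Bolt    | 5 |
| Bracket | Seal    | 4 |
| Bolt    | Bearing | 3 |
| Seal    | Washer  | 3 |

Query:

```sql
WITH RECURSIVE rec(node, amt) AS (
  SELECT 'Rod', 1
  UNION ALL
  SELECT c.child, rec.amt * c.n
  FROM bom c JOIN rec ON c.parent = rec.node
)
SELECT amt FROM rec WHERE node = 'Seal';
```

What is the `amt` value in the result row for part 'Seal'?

Base: (Rod, amt=1).
Iteration 1: components of {Rod} -> Bolt = 1*5 = 5, Bracket = 1*2 = 2.
Iteration 2: components of {Bolt,Bracket} -> Bearing = 5*3 = 15, Seal = 2*4 = 8.
Iteration 3: components of {Bearing,Seal} -> Washer = 8*3 = 24.
Iteration 4: no further components; recursion stops.

8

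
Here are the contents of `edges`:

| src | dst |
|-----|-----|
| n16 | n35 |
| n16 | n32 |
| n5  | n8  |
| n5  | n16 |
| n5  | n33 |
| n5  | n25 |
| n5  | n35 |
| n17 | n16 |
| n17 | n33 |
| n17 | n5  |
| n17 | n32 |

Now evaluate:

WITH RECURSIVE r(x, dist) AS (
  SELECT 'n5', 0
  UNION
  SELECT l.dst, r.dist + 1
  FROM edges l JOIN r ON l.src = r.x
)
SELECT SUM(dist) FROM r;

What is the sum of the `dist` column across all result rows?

9

Base: (n5, dist=0).
Iteration 1: edges from {n5} -> (n16, dist=1), (n25, dist=1), (n33, dist=1), (n35, dist=1), (n8, dist=1).
Iteration 2: edges from {n16,n25,n33,n35,n8} -> (n32, dist=2), (n35, dist=2).
Iteration 3: no outgoing edges from {n32,n35}; recursion stops.
SUM(dist) = 0 + 1 + 1 + 1 + 1 + 1 + 2 + 2 = 9.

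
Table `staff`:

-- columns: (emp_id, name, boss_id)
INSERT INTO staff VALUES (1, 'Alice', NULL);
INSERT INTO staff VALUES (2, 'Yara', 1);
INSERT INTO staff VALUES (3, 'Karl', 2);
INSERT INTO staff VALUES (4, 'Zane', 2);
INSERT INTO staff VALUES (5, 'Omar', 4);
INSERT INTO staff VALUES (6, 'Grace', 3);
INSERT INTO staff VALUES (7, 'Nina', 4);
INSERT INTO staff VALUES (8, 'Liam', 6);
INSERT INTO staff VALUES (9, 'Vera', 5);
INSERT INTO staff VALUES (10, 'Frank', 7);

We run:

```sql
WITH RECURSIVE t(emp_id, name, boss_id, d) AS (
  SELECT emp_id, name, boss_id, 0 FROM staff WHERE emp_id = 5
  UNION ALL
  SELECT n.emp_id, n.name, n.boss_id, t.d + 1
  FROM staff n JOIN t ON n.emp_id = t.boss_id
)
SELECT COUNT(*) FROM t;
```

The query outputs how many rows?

4

Base: emp_id=5 (Omar), boss_id=4, d 0.
Iteration 1: join on emp_id=4 -> Zane (id 4, boss_id=2, d 1).
Iteration 2: join on emp_id=2 -> Yara (id 2, boss_id=1, d 2).
Iteration 3: join on emp_id=1 -> Alice (id 1, boss_id=NULL, d 3).
Iteration 4: boss_id is NULL; no match; recursion stops.
Total rows emitted: 4.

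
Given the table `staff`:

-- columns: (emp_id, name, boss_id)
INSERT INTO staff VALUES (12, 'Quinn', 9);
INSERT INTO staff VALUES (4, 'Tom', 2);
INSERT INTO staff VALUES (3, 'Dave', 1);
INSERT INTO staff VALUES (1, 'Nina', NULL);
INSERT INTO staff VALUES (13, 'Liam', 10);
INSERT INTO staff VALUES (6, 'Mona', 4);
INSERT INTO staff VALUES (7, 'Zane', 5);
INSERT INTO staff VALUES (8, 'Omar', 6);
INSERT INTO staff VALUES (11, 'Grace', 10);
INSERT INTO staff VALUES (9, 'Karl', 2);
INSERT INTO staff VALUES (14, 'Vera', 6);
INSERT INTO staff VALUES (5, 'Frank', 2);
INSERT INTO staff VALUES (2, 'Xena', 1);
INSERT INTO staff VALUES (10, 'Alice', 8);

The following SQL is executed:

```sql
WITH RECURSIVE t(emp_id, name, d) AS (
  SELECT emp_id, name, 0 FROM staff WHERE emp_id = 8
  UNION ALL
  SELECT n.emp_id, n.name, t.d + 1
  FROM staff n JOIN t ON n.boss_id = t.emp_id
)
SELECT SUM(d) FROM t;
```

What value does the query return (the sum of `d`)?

Base: emp_id=8 (Omar) at d 0.
Iteration 1: rows with boss_id in {8} -> Alice (id 10, d 1).
Iteration 2: rows with boss_id in {10} -> Grace (id 11, d 2), Liam (id 13, d 2).
Iteration 3: no rows with boss_id in {11,13}; recursion stops.
SUM(d) = 0 + 1 + 2 + 2 = 5.

5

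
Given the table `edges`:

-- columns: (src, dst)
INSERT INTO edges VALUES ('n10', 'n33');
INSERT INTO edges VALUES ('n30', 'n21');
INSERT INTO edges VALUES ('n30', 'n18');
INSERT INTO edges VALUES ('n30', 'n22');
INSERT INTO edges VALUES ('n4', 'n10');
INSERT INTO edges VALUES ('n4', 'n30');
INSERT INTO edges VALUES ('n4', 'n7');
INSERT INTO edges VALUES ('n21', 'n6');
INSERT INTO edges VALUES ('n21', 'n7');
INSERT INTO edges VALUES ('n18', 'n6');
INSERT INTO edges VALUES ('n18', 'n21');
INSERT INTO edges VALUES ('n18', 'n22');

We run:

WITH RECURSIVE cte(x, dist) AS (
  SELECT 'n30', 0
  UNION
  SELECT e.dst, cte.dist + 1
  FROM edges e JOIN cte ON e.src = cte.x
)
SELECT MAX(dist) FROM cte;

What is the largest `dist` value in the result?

3

Base: (n30, dist=0).
Iteration 1: edges from {n30} -> (n18, dist=1), (n21, dist=1), (n22, dist=1).
Iteration 2: edges from {n18,n21,n22} -> (n21, dist=2), (n22, dist=2), (n6, dist=2), (n7, dist=2). [UNION drops 1 duplicate row(s)]
Iteration 3: edges from {n21,n22,n6,n7} -> (n6, dist=3), (n7, dist=3).
Iteration 4: no outgoing edges from {n6,n7}; recursion stops.
dist values: 0, 1, 1, 1, 2, 2, 2, 2, 3, 3; the maximum is 3.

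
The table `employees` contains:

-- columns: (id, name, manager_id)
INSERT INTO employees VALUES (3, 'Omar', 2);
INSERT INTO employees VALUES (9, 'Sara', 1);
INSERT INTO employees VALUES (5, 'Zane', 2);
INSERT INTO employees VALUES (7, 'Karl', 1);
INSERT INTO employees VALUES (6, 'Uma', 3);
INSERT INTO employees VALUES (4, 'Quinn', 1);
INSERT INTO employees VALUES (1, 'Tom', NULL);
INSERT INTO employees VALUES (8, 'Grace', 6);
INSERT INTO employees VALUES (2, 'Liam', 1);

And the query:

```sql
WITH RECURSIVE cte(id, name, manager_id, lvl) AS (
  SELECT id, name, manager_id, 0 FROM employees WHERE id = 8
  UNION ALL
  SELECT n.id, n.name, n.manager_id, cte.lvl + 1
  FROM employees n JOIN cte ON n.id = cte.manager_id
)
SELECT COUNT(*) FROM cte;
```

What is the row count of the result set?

Base: id=8 (Grace), manager_id=6, lvl 0.
Iteration 1: join on id=6 -> Uma (id 6, manager_id=3, lvl 1).
Iteration 2: join on id=3 -> Omar (id 3, manager_id=2, lvl 2).
Iteration 3: join on id=2 -> Liam (id 2, manager_id=1, lvl 3).
Iteration 4: join on id=1 -> Tom (id 1, manager_id=NULL, lvl 4).
Iteration 5: manager_id is NULL; no match; recursion stops.
Total rows emitted: 5.

5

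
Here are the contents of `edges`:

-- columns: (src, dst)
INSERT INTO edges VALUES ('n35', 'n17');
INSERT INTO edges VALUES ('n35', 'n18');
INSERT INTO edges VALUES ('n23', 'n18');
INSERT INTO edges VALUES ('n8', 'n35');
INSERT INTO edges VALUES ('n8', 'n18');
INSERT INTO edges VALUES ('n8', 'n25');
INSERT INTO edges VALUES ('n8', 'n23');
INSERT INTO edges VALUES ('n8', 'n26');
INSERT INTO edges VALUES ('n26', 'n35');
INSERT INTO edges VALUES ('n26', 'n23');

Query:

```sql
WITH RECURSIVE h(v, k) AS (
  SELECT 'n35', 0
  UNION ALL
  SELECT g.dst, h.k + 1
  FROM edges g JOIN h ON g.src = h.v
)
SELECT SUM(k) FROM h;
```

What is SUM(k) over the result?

Base: (n35, k=0).
Iteration 1: edges from {n35} -> (n17, k=1), (n18, k=1).
Iteration 2: no outgoing edges from {n17,n18}; recursion stops.
SUM(k) = 0 + 1 + 1 = 2.

2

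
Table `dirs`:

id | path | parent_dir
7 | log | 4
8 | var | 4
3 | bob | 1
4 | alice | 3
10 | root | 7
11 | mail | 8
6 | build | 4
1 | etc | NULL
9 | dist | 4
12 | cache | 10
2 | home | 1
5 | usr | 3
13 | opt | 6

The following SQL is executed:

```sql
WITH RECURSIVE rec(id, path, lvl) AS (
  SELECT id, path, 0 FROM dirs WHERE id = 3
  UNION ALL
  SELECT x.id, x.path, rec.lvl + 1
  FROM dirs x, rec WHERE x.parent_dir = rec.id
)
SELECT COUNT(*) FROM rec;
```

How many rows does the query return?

Base: id=3 (bob) at lvl 0.
Iteration 1: rows with parent_dir in {3} -> alice (id 4, lvl 1), usr (id 5, lvl 1).
Iteration 2: rows with parent_dir in {4,5} -> build (id 6, lvl 2), log (id 7, lvl 2), var (id 8, lvl 2), dist (id 9, lvl 2).
Iteration 3: rows with parent_dir in {6,7,8,9} -> root (id 10, lvl 3), mail (id 11, lvl 3), opt (id 13, lvl 3).
Iteration 4: rows with parent_dir in {10,11,13} -> cache (id 12, lvl 4).
Iteration 5: no rows with parent_dir in {12}; recursion stops.
Total rows emitted: 11.

11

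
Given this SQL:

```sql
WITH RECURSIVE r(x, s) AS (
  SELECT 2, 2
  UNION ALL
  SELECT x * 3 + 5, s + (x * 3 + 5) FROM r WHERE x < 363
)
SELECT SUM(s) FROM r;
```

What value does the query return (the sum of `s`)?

Base: x=2, s=2.
Iteration 1: 2 < 363 holds -> x = 2 * 3 + 5 = 11, s = 2 + 11 = 13.
Iteration 2: 11 < 363 holds -> x = 11 * 3 + 5 = 38, s = 13 + 38 = 51.
Iteration 3: 38 < 363 holds -> x = 38 * 3 + 5 = 119, s = 51 + 119 = 170.
Iteration 4: 119 < 363 holds -> x = 119 * 3 + 5 = 362, s = 170 + 362 = 532.
Iteration 5: 362 < 363 holds -> x = 362 * 3 + 5 = 1091, s = 532 + 1091 = 1623.
Iteration 6: 1091 < 363 fails; recursion stops.
SUM(s) = 2 + 13 + 51 + 170 + 532 + 1623 = 2391.

2391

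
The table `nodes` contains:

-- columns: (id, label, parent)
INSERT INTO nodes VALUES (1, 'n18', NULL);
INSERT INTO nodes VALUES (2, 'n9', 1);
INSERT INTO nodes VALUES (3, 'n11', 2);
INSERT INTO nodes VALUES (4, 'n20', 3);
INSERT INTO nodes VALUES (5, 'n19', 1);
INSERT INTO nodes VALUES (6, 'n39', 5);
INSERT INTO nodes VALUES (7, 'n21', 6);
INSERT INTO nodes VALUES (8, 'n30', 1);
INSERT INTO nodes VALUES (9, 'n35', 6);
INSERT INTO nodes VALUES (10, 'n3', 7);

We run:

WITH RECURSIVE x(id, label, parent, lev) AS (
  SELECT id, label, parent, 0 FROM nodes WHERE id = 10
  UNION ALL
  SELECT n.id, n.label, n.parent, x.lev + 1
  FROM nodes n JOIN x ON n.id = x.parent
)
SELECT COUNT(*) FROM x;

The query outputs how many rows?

Base: id=10 (n3), parent=7, lev 0.
Iteration 1: join on id=7 -> n21 (id 7, parent=6, lev 1).
Iteration 2: join on id=6 -> n39 (id 6, parent=5, lev 2).
Iteration 3: join on id=5 -> n19 (id 5, parent=1, lev 3).
Iteration 4: join on id=1 -> n18 (id 1, parent=NULL, lev 4).
Iteration 5: parent is NULL; no match; recursion stops.
Total rows emitted: 5.

5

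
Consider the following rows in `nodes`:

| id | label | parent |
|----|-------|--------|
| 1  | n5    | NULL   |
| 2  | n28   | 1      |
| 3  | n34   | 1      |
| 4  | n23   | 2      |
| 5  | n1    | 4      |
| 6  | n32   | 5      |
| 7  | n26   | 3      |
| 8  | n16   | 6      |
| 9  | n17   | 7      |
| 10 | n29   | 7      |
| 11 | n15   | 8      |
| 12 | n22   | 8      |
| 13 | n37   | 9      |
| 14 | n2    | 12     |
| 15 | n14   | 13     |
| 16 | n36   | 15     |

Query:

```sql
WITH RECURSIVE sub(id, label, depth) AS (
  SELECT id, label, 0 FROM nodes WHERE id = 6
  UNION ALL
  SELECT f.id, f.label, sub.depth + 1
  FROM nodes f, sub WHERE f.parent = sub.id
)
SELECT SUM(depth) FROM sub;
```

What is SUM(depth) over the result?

8

Base: id=6 (n32) at depth 0.
Iteration 1: rows with parent in {6} -> n16 (id 8, depth 1).
Iteration 2: rows with parent in {8} -> n15 (id 11, depth 2), n22 (id 12, depth 2).
Iteration 3: rows with parent in {11,12} -> n2 (id 14, depth 3).
Iteration 4: no rows with parent in {14}; recursion stops.
SUM(depth) = 0 + 1 + 2 + 2 + 3 = 8.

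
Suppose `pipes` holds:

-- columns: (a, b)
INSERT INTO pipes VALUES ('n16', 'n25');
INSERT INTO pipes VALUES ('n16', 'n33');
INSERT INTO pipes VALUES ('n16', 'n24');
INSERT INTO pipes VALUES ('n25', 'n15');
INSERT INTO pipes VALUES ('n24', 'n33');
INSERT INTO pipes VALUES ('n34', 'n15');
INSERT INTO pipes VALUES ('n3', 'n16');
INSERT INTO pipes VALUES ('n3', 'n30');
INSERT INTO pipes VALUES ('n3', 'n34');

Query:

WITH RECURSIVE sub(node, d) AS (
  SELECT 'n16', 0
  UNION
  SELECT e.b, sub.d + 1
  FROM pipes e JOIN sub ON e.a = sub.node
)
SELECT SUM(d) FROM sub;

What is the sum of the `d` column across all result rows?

Base: (n16, d=0).
Iteration 1: edges from {n16} -> (n24, d=1), (n25, d=1), (n33, d=1).
Iteration 2: edges from {n24,n25,n33} -> (n15, d=2), (n33, d=2).
Iteration 3: no outgoing edges from {n15,n33}; recursion stops.
SUM(d) = 0 + 1 + 1 + 1 + 2 + 2 = 7.

7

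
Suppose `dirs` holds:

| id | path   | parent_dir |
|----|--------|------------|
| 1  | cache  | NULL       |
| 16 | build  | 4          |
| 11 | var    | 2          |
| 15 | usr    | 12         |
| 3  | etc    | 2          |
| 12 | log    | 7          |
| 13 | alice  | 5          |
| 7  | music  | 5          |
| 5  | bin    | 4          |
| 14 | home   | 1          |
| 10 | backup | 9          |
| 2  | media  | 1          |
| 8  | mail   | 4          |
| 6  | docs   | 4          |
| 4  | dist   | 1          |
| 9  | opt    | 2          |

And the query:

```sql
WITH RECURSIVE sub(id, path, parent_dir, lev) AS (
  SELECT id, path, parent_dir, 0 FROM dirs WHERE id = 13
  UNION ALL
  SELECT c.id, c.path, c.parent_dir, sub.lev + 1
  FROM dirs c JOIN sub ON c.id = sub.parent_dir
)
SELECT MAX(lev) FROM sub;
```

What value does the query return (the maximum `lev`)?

3

Base: id=13 (alice), parent_dir=5, lev 0.
Iteration 1: join on id=5 -> bin (id 5, parent_dir=4, lev 1).
Iteration 2: join on id=4 -> dist (id 4, parent_dir=1, lev 2).
Iteration 3: join on id=1 -> cache (id 1, parent_dir=NULL, lev 3).
Iteration 4: parent_dir is NULL; no match; recursion stops.
lev values: 0, 1, 2, 3; the maximum is 3.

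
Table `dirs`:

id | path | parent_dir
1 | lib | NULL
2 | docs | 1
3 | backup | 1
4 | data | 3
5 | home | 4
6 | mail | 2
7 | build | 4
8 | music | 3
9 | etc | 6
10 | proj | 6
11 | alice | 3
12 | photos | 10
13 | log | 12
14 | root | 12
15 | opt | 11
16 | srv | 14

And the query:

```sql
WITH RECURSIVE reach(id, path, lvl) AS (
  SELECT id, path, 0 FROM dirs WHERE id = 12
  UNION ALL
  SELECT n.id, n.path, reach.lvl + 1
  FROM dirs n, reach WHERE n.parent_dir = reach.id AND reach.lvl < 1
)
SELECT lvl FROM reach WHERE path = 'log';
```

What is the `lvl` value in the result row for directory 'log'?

Base: id=12 (photos) at lvl 0.
Iteration 1: rows with parent_dir in {12} -> log (id 13, lvl 1), root (id 14, lvl 1).
Iteration 2: lvl < 1 fails for all current rows; recursion stops.

1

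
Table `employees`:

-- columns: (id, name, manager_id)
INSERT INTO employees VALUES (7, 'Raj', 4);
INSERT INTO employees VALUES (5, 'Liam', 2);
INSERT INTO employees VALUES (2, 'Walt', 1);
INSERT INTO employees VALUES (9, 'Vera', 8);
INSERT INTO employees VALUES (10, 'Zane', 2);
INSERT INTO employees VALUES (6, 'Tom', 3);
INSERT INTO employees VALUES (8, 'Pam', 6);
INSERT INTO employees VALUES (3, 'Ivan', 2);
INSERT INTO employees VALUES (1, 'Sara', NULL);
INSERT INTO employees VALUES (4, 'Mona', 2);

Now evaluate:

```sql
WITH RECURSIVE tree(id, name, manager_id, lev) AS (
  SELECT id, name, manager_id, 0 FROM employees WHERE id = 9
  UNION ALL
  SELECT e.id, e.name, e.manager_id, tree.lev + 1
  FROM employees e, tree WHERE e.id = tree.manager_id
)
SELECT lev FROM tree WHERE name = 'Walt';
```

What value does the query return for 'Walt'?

4

Base: id=9 (Vera), manager_id=8, lev 0.
Iteration 1: join on id=8 -> Pam (id 8, manager_id=6, lev 1).
Iteration 2: join on id=6 -> Tom (id 6, manager_id=3, lev 2).
Iteration 3: join on id=3 -> Ivan (id 3, manager_id=2, lev 3).
Iteration 4: join on id=2 -> Walt (id 2, manager_id=1, lev 4).
Iteration 5: join on id=1 -> Sara (id 1, manager_id=NULL, lev 5).
Iteration 6: manager_id is NULL; no match; recursion stops.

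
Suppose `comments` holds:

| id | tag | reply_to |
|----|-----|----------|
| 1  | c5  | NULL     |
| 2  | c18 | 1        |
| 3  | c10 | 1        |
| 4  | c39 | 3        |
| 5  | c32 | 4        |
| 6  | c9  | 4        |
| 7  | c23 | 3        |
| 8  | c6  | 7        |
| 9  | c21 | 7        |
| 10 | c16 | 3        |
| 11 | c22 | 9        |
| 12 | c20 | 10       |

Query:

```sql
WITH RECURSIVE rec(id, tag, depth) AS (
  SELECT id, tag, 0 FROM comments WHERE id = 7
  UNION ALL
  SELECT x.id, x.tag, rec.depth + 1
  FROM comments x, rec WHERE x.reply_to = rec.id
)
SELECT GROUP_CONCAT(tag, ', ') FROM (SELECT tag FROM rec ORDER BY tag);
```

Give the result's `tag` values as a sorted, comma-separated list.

c21, c22, c23, c6

Base: id=7 (c23) at depth 0.
Iteration 1: rows with reply_to in {7} -> c6 (id 8, depth 1), c21 (id 9, depth 1).
Iteration 2: rows with reply_to in {8,9} -> c22 (id 11, depth 2).
Iteration 3: no rows with reply_to in {11}; recursion stops.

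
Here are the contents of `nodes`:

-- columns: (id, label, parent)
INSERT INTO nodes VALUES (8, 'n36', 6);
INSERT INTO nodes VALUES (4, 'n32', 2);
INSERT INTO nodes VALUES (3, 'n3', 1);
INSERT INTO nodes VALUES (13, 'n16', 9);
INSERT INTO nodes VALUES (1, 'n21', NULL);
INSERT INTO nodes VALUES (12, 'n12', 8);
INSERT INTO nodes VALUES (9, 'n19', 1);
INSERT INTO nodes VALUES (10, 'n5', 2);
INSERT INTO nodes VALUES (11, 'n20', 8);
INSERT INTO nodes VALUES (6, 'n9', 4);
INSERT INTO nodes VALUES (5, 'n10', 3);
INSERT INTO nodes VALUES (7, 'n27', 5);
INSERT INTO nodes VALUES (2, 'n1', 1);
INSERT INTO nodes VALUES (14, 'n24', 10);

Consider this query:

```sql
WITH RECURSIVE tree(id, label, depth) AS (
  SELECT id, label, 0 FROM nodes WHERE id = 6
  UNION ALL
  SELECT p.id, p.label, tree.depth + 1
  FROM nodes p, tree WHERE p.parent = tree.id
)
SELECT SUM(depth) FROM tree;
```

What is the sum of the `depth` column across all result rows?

5

Base: id=6 (n9) at depth 0.
Iteration 1: rows with parent in {6} -> n36 (id 8, depth 1).
Iteration 2: rows with parent in {8} -> n20 (id 11, depth 2), n12 (id 12, depth 2).
Iteration 3: no rows with parent in {11,12}; recursion stops.
SUM(depth) = 0 + 1 + 2 + 2 = 5.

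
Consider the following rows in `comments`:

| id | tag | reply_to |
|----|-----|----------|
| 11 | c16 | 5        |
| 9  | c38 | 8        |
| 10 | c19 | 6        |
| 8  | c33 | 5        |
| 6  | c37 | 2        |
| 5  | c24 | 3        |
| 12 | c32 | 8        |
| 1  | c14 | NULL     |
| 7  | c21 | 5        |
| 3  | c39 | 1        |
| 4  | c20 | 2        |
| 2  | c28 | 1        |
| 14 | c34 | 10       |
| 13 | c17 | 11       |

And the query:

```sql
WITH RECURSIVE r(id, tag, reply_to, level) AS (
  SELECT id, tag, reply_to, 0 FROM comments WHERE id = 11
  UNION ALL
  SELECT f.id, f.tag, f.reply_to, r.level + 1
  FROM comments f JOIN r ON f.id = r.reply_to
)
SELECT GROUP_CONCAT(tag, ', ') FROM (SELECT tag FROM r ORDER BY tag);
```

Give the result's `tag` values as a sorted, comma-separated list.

c14, c16, c24, c39

Base: id=11 (c16), reply_to=5, level 0.
Iteration 1: join on id=5 -> c24 (id 5, reply_to=3, level 1).
Iteration 2: join on id=3 -> c39 (id 3, reply_to=1, level 2).
Iteration 3: join on id=1 -> c14 (id 1, reply_to=NULL, level 3).
Iteration 4: reply_to is NULL; no match; recursion stops.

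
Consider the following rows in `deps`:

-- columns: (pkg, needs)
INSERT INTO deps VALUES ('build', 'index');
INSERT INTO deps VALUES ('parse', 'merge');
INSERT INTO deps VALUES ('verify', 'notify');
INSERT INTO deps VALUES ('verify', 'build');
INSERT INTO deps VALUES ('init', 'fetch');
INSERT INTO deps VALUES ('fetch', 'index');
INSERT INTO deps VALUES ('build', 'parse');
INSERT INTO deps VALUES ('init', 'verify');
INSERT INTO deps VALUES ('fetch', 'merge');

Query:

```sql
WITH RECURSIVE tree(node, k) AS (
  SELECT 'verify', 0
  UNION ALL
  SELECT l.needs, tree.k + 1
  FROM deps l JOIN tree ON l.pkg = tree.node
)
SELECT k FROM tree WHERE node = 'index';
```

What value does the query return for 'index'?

Base: (verify, k=0).
Iteration 1: edges from {verify} -> (build, k=1), (notify, k=1).
Iteration 2: edges from {build,notify} -> (index, k=2), (parse, k=2).
Iteration 3: edges from {index,parse} -> (merge, k=3).
Iteration 4: no outgoing edges from {merge}; recursion stops.

2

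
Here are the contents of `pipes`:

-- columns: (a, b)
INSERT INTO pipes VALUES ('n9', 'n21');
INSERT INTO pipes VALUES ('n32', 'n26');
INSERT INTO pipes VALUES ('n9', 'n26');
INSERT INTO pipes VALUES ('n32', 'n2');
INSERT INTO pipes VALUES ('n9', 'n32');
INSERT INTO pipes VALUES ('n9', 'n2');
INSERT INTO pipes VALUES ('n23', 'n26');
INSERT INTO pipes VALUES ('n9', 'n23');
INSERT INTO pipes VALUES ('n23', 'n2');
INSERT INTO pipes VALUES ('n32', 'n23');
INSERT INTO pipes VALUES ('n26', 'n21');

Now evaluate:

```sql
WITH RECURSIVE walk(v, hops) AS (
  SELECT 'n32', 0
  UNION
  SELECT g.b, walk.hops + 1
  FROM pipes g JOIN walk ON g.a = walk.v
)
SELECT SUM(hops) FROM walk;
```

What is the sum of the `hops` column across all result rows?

Base: (n32, hops=0).
Iteration 1: edges from {n32} -> (n2, hops=1), (n23, hops=1), (n26, hops=1).
Iteration 2: edges from {n2,n23,n26} -> (n2, hops=2), (n21, hops=2), (n26, hops=2).
Iteration 3: edges from {n2,n21,n26} -> (n21, hops=3).
Iteration 4: no outgoing edges from {n21}; recursion stops.
SUM(hops) = 0 + 1 + 1 + 1 + 2 + 2 + 2 + 3 = 12.

12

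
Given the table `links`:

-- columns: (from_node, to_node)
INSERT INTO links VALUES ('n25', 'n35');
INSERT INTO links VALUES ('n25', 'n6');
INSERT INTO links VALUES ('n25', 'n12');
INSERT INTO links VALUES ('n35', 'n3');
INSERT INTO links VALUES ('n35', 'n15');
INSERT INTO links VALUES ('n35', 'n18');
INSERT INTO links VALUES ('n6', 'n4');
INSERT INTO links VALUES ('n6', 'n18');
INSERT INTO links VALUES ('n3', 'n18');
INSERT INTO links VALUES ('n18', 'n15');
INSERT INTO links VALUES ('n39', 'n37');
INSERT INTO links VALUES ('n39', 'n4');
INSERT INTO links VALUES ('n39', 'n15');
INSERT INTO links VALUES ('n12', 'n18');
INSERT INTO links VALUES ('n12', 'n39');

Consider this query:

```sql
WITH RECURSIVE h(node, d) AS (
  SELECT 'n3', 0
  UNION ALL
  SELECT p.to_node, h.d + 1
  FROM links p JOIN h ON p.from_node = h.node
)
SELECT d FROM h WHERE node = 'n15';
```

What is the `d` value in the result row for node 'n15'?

2

Base: (n3, d=0).
Iteration 1: edges from {n3} -> (n18, d=1).
Iteration 2: edges from {n18} -> (n15, d=2).
Iteration 3: no outgoing edges from {n15}; recursion stops.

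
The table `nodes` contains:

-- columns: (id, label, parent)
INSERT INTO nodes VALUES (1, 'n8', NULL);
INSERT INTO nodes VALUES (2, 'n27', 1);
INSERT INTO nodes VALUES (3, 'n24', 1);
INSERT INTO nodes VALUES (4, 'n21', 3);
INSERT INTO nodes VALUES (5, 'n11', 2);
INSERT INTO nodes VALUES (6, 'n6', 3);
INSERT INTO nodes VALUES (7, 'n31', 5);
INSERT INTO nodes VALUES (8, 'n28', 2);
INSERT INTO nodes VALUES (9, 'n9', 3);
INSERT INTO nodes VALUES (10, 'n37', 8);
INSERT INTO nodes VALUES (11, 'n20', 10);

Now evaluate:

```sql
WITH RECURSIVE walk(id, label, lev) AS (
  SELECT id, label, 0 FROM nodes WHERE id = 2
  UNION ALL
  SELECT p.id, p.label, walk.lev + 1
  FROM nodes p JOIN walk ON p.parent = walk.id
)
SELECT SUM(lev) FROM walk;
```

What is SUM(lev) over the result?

9

Base: id=2 (n27) at lev 0.
Iteration 1: rows with parent in {2} -> n11 (id 5, lev 1), n28 (id 8, lev 1).
Iteration 2: rows with parent in {5,8} -> n31 (id 7, lev 2), n37 (id 10, lev 2).
Iteration 3: rows with parent in {7,10} -> n20 (id 11, lev 3).
Iteration 4: no rows with parent in {11}; recursion stops.
SUM(lev) = 0 + 1 + 1 + 2 + 2 + 3 = 9.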